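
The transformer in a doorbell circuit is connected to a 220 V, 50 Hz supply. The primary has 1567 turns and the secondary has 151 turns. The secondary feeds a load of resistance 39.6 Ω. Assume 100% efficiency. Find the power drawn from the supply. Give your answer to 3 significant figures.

P ≈ 11.3 W

V_s = V_p × N_s/N_p = 220 × 151/1567 = 21.200 V.
I_s = V_s/R = 21.200/39.6 = 0.53535 A.
I_p = I_s × N_s/N_p = 0.53535 × 151/1567 = 0.051587 A.
P = V_p I_p = 220 × 0.051587 = 11.3 W.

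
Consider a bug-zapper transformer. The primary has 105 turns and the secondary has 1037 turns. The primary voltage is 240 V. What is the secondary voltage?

V_s/V_p = N_s/N_p, so V_s = 240 × 1037/105 = 2370 V.

V_s ≈ 2370 V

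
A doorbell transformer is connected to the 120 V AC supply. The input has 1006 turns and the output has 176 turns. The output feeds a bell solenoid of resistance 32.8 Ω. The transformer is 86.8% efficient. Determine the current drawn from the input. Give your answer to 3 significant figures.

V_out = 120 × 176/1006 = 20.994 V.
I_out = V_out/R = 20.994/32.8 = 0.64006 A.
P_out = V_out I_out = 20.994 × 0.64006 = 13.437 W.
P_in = P_out/η = 13.437/0.868 = 15.481 W.
I_in = P_in/V_in = 15.481/120 = 0.129 A.

I_in ≈ 0.129 A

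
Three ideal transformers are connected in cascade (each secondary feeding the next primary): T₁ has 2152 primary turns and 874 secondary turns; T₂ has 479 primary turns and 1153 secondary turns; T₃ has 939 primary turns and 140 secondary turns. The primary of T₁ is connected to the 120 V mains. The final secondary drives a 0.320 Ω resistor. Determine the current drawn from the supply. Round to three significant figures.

I_supply ≈ 7.97 A

Secondary of T₁: V = 120.00 × 874/2152 = 48.736 V.
Secondary of T₂: V = 48.736 × 1153/479 = 117.31 V.
Secondary of T₃: V = 117.31 × 140/939 = 17.491 V.
I_load = 17.491/0.320 = 54.658 A, so P_out = 17.491 × 54.658 = 956.01 W.
All ideal ⇒ P_in = P_out, so I_supply = 956.01/120 = 7.97 A.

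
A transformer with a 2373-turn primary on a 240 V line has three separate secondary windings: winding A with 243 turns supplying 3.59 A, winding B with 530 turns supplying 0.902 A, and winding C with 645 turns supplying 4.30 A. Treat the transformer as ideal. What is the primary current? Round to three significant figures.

I_p ≈ 1.74 A

V_A = 240 × 243/2373 = 24.576 V; V_B = 240 × 530/2373 = 53.603 V; V_C = 240 × 645/2373 = 65.234 V.
P_out = V_A I_A + V_B I_B + V_C I_C = 24.576×3.59 + 53.603×0.902 + 65.234×4.30 = 88.230 + 48.350 + 280.51 = 417.09 W.
Ideal ⇒ P_in = P_out, so I_p = P_out/V_p = 417.09/240 = 1.74 A.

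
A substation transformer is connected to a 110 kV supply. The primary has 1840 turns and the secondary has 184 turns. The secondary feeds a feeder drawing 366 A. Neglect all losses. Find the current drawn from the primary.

For an ideal transformer I_p N_p = I_s N_s, so I_p = 366 × 184/1840 = 36.6 A.

I_p ≈ 36.6 A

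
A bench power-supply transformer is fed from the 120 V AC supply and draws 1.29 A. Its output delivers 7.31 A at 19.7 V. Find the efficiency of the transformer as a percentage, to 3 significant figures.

η ≈ 93.0%

P_in = 120 × 1.29 = 154.800 W.
P_out = 19.7 × 7.31 = 144.007 W.
η = P_out/P_in = 144.007/154.800 = 0.930.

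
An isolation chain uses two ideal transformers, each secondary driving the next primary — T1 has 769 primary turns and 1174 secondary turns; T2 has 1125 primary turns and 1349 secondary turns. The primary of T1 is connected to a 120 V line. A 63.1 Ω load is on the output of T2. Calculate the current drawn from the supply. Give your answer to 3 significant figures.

After T1: V = 120.00 × 1174/769 = 183.20 V.
After T2: V = 183.20 × 1349/1125 = 219.68 V.
I_load = 219.68/63.1 = 3.4814 A, so P_out = 219.68 × 3.4814 = 764.78 W.
All ideal ⇒ P_in = P_out, so I_supply = 764.78/120 = 6.37 A.

I_supply ≈ 6.37 A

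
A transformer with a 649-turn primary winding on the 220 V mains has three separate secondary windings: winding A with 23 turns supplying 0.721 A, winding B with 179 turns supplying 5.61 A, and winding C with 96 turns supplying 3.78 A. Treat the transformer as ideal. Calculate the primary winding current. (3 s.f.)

I_p ≈ 2.13 A

V_A = 220 × 23/649 = 7.7966 V; V_B = 220 × 179/649 = 60.678 V; V_C = 220 × 96/649 = 32.542 V.
P_out = V_A I_A + V_B I_B + V_C I_C = 7.7966×0.721 + 60.678×5.61 + 32.542×3.78 = 5.6214 + 340.40 + 123.01 = 469.03 W.
Ideal ⇒ P_in = P_out, so I_p = P_out/V_p = 469.03/220 = 2.13 A.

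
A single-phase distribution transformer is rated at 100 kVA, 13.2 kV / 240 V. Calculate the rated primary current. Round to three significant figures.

I_p = S/V_p = 100000/13200 = 7.58 A.

I_p ≈ 7.58 A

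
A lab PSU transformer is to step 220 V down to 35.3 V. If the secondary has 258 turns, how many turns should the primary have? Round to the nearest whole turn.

N_p/N_s = V_p/V_s, so N_p = 258 × 220/35.3 = 1607.9 ≈ 1608 turns.

N_p = 1608 turns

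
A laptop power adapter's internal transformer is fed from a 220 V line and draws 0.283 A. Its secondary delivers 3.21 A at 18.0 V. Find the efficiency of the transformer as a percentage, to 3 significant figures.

P_in = 220 × 0.283 = 62.2600 W.
P_out = 18.0 × 3.21 = 57.7800 W.
η = P_out/P_in = 57.7800/62.2600 = 0.928.

η ≈ 92.8%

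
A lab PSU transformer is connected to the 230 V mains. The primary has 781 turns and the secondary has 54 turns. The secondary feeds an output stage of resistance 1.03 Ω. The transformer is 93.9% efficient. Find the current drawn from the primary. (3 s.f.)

I_p ≈ 1.14 A

V_s = 230 × 54/781 = 15.903 V.
I_s = V_s/R = 15.903/1.03 = 15.440 A.
P_out = V_s I_s = 15.903 × 15.440 = 245.53 W.
P_in = P_out/η = 245.53/0.939 = 261.48 W.
I_p = P_in/V_p = 261.48/230 = 1.14 A.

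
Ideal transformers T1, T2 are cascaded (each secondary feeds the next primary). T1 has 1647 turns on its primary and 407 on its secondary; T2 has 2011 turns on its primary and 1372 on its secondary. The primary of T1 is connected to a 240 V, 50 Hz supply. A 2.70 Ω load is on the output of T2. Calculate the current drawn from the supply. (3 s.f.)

I_supply ≈ 2.53 A

After T1: V = 240.00 × 407/1647 = 59.308 V.
After T2: V = 59.308 × 1372/2011 = 40.463 V.
I_load = 40.463/2.70 = 14.986 A, so P_out = 40.463 × 14.986 = 606.38 W.
All ideal ⇒ P_in = P_out, so I_supply = 606.38/240 = 2.53 A.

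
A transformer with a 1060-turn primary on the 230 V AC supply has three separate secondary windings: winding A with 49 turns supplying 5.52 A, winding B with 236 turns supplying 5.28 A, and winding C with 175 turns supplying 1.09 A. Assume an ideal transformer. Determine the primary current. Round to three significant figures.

V_A = 230 × 49/1060 = 10.632 V; V_B = 230 × 236/1060 = 51.208 V; V_C = 230 × 175/1060 = 37.972 V.
P_out = V_A I_A + V_B I_B + V_C I_C = 10.632×5.52 + 51.208×5.28 + 37.972×1.09 = 58.689 + 270.38 + 41.389 = 370.45 W.
Ideal ⇒ P_in = P_out, so I_p = P_out/V_p = 370.45/230 = 1.61 A.

I_p ≈ 1.61 A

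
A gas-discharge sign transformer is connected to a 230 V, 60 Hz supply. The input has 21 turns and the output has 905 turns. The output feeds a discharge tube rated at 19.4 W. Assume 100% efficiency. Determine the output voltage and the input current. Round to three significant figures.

V_out ≈ 9910 V, I_in ≈ 0.0843 A

V_out = V_in × N_out/N_in = 230 × 905/21 = 9911.9 V.
I_out = P/V_out = 19.4/9911.9 = 0.0019572 A.
I_in = I_out × N_out/N_in = 0.0019572 × 905/21 = 0.0843 A.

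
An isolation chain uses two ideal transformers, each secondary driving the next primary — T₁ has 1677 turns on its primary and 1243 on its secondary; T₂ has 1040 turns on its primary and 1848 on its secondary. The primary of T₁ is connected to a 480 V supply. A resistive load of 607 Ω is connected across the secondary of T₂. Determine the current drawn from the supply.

I_supply ≈ 1.37 A

Secondary of T₁: V = 480.00 × 1243/1677 = 355.78 V.
Secondary of T₂: V = 355.78 × 1848/1040 = 632.19 V.
I_load = 632.19/607 = 1.0415 A, so P_out = 632.19 × 1.0415 = 658.43 W.
All ideal ⇒ P_in = P_out, so I_supply = 658.43/480 = 1.37 A.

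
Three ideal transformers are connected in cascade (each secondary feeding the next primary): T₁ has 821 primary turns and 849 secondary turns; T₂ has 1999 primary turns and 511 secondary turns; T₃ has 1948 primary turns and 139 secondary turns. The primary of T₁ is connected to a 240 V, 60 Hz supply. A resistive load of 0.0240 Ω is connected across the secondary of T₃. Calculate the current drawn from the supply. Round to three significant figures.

I_supply ≈ 3.56 A

Secondary of T₁: V = 240.00 × 849/821 = 248.19 V.
Secondary of T₂: V = 248.19 × 511/1999 = 63.443 V.
Secondary of T₃: V = 63.443 × 139/1948 = 4.5270 V.
I_load = 4.5270/0.0240 = 188.62 A, so P_out = 4.5270 × 188.62 = 853.90 W.
All ideal ⇒ P_in = P_out, so I_supply = 853.90/240 = 3.56 A.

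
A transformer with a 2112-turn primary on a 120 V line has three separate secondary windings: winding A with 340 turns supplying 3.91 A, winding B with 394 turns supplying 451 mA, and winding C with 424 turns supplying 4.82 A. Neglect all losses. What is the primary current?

I_p ≈ 1.68 A

V_A = 120 × 340/2112 = 19.318 V; V_B = 120 × 394/2112 = 22.386 V; V_C = 120 × 424/2112 = 24.091 V.
P_out = V_A I_A + V_B I_B + V_C I_C = 19.318×3.91 + 22.386×0.451 + 24.091×4.82 = 75.534 + 10.096 + 116.12 = 201.75 W.
Ideal ⇒ P_in = P_out, so I_p = P_out/V_p = 201.75/120 = 1.68 A.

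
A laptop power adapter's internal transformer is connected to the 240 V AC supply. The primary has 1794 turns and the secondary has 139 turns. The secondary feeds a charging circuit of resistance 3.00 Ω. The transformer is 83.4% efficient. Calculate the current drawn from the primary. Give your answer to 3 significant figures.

I_p ≈ 0.576 A

V_s = 240 × 139/1794 = 18.595 V.
I_s = V_s/R = 18.595/3.00 = 6.1984 A.
P_out = V_s I_s = 18.595 × 6.1984 = 115.26 W.
P_in = P_out/η = 115.26/0.834 = 138.20 W.
I_p = P_in/V_p = 138.20/240 = 0.576 A.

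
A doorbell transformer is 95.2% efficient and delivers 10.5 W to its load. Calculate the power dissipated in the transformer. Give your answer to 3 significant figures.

P_loss ≈ 0.529 W

P_in = P_out/η = 10.5/0.952 = 11.0294 W.
P_loss = P_in − P_out = 11.0294 − 10.5 = 0.529 W.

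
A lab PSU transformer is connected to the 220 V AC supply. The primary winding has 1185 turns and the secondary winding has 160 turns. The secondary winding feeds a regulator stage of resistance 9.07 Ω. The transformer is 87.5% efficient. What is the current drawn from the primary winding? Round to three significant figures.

V_s = 220 × 160/1185 = 29.705 V.
I_s = V_s/R = 29.705/9.07 = 3.2750 A.
P_out = V_s I_s = 29.705 × 3.2750 = 97.284 W.
P_in = P_out/η = 97.284/0.875 = 111.18 W.
I_p = P_in/V_p = 111.18/220 = 0.505 A.

I_p ≈ 0.505 A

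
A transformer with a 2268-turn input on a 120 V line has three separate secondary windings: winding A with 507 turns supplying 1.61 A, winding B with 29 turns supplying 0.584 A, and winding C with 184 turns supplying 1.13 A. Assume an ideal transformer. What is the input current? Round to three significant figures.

I_in ≈ 0.459 A

V_A = 120 × 507/2268 = 26.825 V; V_B = 120 × 29/2268 = 1.5344 V; V_C = 120 × 184/2268 = 9.7354 V.
P_out = V_A I_A + V_B I_B + V_C I_C = 26.825×1.61 + 1.5344×0.584 + 9.7354×1.13 = 43.189 + 0.89608 + 11.001 = 55.086 W.
Ideal ⇒ P_in = P_out, so I_in = P_out/V_in = 55.086/120 = 0.459 A.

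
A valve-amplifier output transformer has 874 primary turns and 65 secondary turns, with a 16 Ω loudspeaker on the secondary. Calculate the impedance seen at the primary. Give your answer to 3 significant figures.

Z_p ≈ 2890 Ω

Z_p = (N_p/N_s)² × Z_s = (874/65)² × 16 = 2890 Ω.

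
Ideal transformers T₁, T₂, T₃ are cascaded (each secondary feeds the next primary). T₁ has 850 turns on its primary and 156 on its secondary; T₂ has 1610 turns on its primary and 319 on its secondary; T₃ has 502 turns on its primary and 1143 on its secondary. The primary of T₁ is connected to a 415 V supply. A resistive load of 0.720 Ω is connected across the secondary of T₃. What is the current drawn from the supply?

After T₁: V = 415.00 × 156/850 = 76.165 V.
After T₂: V = 76.165 × 319/1610 = 15.091 V.
After T₃: V = 15.091 × 1143/502 = 34.361 V.
I_load = 34.361/0.720 = 47.723 A, so P_out = 34.361 × 47.723 = 1639.8 W.
All ideal ⇒ P_in = P_out, so I_supply = 1639.8/415 = 3.95 A.

I_supply ≈ 3.95 A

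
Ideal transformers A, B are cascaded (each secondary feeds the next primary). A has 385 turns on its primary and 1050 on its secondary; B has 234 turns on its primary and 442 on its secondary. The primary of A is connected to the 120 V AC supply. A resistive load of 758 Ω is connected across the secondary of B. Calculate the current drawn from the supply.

Secondary of A: V = 120.00 × 1050/385 = 327.27 V.
Secondary of B: V = 327.27 × 442/234 = 618.18 V.
I_load = 618.18/758 = 0.81554 A, so P_out = 618.18 × 0.81554 = 504.15 W.
All ideal ⇒ P_in = P_out, so I_supply = 504.15/120 = 4.20 A.

I_supply ≈ 4.20 A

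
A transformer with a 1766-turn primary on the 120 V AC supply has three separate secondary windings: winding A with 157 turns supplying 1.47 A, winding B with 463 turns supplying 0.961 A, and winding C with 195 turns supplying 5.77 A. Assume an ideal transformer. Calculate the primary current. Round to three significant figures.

I_p ≈ 1.02 A

V_A = 120 × 157/1766 = 10.668 V; V_B = 120 × 463/1766 = 31.461 V; V_C = 120 × 195/1766 = 13.250 V.
P_out = V_A I_A + V_B I_B + V_C I_C = 10.668×1.47 + 31.461×0.961 + 13.250×5.77 = 15.682 + 30.234 + 76.454 = 122.37 W.
Ideal ⇒ P_in = P_out, so I_p = P_out/V_p = 122.37/120 = 1.02 A.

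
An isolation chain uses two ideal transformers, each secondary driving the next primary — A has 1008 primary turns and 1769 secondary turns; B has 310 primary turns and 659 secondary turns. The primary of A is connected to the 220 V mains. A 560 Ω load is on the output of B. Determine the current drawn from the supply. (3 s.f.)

I_supply ≈ 5.47 A

After A: V = 220.00 × 1769/1008 = 386.09 V.
After B: V = 386.09 × 659/310 = 820.76 V.
I_load = 820.76/560 = 1.4656 A, so P_out = 820.76 × 1.4656 = 1202.9 W.
All ideal ⇒ P_in = P_out, so I_supply = 1202.9/220 = 5.47 A.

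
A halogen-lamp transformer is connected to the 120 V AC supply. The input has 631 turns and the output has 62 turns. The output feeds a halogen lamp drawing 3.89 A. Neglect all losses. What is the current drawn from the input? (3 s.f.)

I_in ≈ 0.382 A

For an ideal transformer I_in N_in = I_out N_out, so I_in = 3.89 × 62/631 = 0.382 A.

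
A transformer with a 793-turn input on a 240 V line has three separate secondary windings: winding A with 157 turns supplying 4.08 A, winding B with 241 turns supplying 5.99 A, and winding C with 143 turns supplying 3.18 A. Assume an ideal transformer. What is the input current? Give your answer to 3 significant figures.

I_in ≈ 3.20 A

V_A = 240 × 157/793 = 47.516 V; V_B = 240 × 241/793 = 72.938 V; V_C = 240 × 143/793 = 43.279 V.
P_out = V_A I_A + V_B I_B + V_C I_C = 47.516×4.08 + 72.938×5.99 + 43.279×3.18 = 193.86 + 436.90 + 137.63 = 768.39 W.
Ideal ⇒ P_in = P_out, so I_in = P_out/V_in = 768.39/240 = 3.20 A.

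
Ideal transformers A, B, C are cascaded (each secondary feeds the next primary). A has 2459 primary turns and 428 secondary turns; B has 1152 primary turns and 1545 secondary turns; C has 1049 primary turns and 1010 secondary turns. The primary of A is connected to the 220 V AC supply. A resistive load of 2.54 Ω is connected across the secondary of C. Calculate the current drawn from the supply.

After A: V = 220.00 × 428/2459 = 38.292 V.
After B: V = 38.292 × 1545/1152 = 51.355 V.
After C: V = 51.355 × 1010/1049 = 49.446 V.
I_load = 49.446/2.54 = 19.467 A, so P_out = 49.446 × 19.467 = 962.56 W.
All ideal ⇒ P_in = P_out, so I_supply = 962.56/220 = 4.38 A.

I_supply ≈ 4.38 A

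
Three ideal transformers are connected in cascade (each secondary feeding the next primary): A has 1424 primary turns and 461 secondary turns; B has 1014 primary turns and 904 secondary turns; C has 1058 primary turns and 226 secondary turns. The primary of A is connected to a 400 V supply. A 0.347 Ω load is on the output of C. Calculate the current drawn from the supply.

I_supply ≈ 4.38 A

After A: V = 400.00 × 461/1424 = 129.49 V.
After B: V = 129.49 × 904/1014 = 115.45 V.
After C: V = 115.45 × 226/1058 = 24.661 V.
I_load = 24.661/0.347 = 71.068 A, so P_out = 24.661 × 71.068 = 1752.6 W.
All ideal ⇒ P_in = P_out, so I_supply = 1752.6/400 = 4.38 A.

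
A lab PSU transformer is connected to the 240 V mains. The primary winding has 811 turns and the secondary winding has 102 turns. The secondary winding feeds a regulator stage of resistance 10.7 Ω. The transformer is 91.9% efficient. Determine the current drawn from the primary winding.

V_s = 240 × 102/811 = 30.185 V.
I_s = V_s/R = 30.185/10.7 = 2.8210 A.
P_out = V_s I_s = 30.185 × 2.8210 = 85.152 W.
P_in = P_out/η = 85.152/0.919 = 92.658 W.
I_p = P_in/V_p = 92.658/240 = 0.386 A.

I_p ≈ 0.386 A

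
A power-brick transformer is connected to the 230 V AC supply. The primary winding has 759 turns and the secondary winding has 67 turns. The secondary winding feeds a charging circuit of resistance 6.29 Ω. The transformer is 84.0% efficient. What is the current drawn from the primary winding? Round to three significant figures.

V_s = 230 × 67/759 = 20.303 V.
I_s = V_s/R = 20.303/6.29 = 3.2278 A.
P_out = V_s I_s = 20.303 × 3.2278 = 65.535 W.
P_in = P_out/η = 65.535/0.840 = 78.017 W.
I_p = P_in/V_p = 78.017/230 = 0.339 A.

I_p ≈ 0.339 A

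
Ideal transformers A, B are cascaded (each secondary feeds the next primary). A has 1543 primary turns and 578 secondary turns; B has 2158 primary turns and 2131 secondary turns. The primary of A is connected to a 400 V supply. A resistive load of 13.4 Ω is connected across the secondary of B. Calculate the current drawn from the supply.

I_supply ≈ 4.08 A

Secondary of A: V = 400.00 × 578/1543 = 149.84 V.
Secondary of B: V = 149.84 × 2131/2158 = 147.96 V.
I_load = 147.96/13.4 = 11.042 A, so P_out = 147.96 × 11.042 = 1633.8 W.
All ideal ⇒ P_in = P_out, so I_supply = 1633.8/400 = 4.08 A.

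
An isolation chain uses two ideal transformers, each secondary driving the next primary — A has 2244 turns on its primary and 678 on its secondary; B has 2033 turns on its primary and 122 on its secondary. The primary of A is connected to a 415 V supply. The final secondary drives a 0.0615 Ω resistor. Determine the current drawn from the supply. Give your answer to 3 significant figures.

I_supply ≈ 2.22 A

After A: V = 415.00 × 678/2244 = 125.39 V.
After B: V = 125.39 × 122/2033 = 7.5245 V.
I_load = 7.5245/0.0615 = 122.35 A, so P_out = 7.5245 × 122.35 = 920.62 W.
All ideal ⇒ P_in = P_out, so I_supply = 920.62/415 = 2.22 A.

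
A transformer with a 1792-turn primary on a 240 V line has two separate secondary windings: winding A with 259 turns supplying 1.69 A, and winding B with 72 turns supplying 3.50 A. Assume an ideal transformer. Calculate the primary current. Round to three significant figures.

V_A = 240 × 259/1792 = 34.688 V; V_B = 240 × 72/1792 = 9.6429 V.
P_out = V_A I_A + V_B I_B = 34.688×1.69 + 9.6429×3.50 = 58.622 + 33.750 = 92.372 W.
Ideal ⇒ P_in = P_out, so I_p = P_out/V_p = 92.372/240 = 0.385 A.

I_p ≈ 0.385 A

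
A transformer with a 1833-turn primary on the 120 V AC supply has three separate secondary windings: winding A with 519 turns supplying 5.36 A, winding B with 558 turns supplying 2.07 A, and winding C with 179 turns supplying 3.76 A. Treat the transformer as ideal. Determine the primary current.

V_A = 120 × 519/1833 = 33.977 V; V_B = 120 × 558/1833 = 36.530 V; V_C = 120 × 179/1833 = 11.718 V.
P_out = V_A I_A + V_B I_B + V_C I_C = 33.977×5.36 + 36.530×2.07 + 11.718×3.76 = 182.12 + 75.618 + 44.062 = 301.80 W.
Ideal ⇒ P_in = P_out, so I_p = P_out/V_p = 301.80/120 = 2.51 A.

I_p ≈ 2.51 A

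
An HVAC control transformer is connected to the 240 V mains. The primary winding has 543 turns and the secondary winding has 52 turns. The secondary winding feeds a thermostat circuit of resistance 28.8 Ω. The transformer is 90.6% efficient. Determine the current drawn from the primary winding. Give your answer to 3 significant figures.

V_s = 240 × 52/543 = 22.983 V.
I_s = V_s/R = 22.983/28.8 = 0.79804 A.
P_out = V_s I_s = 22.983 × 0.79804 = 18.342 W.
P_in = P_out/η = 18.342/0.906 = 20.245 W.
I_p = P_in/V_p = 20.245/240 = 0.0844 A.

I_p ≈ 0.0844 A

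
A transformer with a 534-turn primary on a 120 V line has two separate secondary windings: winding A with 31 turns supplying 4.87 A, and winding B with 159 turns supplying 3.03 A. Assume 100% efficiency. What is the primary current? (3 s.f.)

V_A = 120 × 31/534 = 6.9663 V; V_B = 120 × 159/534 = 35.730 V.
P_out = V_A I_A + V_B I_B = 6.9663×4.87 + 35.730×3.03 = 33.926 + 108.26 = 142.19 W.
Ideal ⇒ P_in = P_out, so I_p = P_out/V_p = 142.19/120 = 1.18 A.

I_p ≈ 1.18 A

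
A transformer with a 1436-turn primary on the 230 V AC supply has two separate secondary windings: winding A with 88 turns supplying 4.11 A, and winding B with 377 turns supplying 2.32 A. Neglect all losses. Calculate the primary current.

V_A = 230 × 88/1436 = 14.095 V; V_B = 230 × 377/1436 = 60.383 V.
P_out = V_A I_A + V_B I_B = 14.095×4.11 + 60.383×2.32 = 57.929 + 140.09 = 198.02 W.
Ideal ⇒ P_in = P_out, so I_p = P_out/V_p = 198.02/230 = 0.861 A.

I_p ≈ 0.861 A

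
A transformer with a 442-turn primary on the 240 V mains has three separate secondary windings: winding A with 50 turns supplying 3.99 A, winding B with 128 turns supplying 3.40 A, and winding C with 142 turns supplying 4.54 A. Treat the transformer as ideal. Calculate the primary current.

V_A = 240 × 50/442 = 27.149 V; V_B = 240 × 128/442 = 69.502 V; V_C = 240 × 142/442 = 77.104 V.
P_out = V_A I_A + V_B I_B + V_C I_C = 27.149×3.99 + 69.502×3.40 + 77.104×4.54 = 108.33 + 236.31 + 350.05 = 694.69 W.
Ideal ⇒ P_in = P_out, so I_p = P_out/V_p = 694.69/240 = 2.89 A.

I_p ≈ 2.89 A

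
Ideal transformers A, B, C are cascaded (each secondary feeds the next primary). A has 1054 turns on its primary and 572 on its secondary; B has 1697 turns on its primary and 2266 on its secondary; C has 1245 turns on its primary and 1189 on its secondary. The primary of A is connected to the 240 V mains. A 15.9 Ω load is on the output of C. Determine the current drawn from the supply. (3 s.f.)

Secondary of A: V = 240.00 × 572/1054 = 130.25 V.
Secondary of B: V = 130.25 × 2266/1697 = 173.92 V.
Secondary of C: V = 173.92 × 1189/1245 = 166.10 V.
I_load = 166.10/15.9 = 10.446 A, so P_out = 166.10 × 10.446 = 1735.1 W.
All ideal ⇒ P_in = P_out, so I_supply = 1735.1/240 = 7.23 A.

I_supply ≈ 7.23 A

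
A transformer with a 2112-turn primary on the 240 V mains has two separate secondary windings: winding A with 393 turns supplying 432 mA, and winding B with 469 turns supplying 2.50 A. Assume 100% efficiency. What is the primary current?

I_p ≈ 0.636 A

V_A = 240 × 393/2112 = 44.659 V; V_B = 240 × 469/2112 = 53.295 V.
P_out = V_A I_A + V_B I_B = 44.659×0.432 + 53.295×2.50 = 19.293 + 133.24 = 152.53 W.
Ideal ⇒ P_in = P_out, so I_p = P_out/V_p = 152.53/240 = 0.636 A.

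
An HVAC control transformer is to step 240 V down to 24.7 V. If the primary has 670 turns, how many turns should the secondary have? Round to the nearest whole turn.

N_s = 69 turns

N_s/N_p = V_s/V_p, so N_s = 670 × 24.7/240 = 69.0 ≈ 69 turns.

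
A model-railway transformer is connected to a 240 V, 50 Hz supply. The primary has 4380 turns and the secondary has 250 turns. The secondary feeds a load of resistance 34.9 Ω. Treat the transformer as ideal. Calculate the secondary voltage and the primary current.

V_s = V_p × N_s/N_p = 240 × 250/4380 = 13.699 V.
I_s = V_s/R = 13.699/34.9 = 0.39251 A.
I_p = I_s × N_s/N_p = 0.39251 × 250/4380 = 0.0224 A.

V_s ≈ 13.7 V, I_p ≈ 0.0224 A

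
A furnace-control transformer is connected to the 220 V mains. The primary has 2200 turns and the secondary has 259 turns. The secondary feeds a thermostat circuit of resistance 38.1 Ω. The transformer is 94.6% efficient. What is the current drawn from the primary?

I_p ≈ 0.0846 A

V_s = 220 × 259/2200 = 25.900 V.
I_s = V_s/R = 25.900/38.1 = 0.67979 A.
P_out = V_s I_s = 25.900 × 0.67979 = 17.607 W.
P_in = P_out/η = 17.607/0.946 = 18.612 W.
I_p = P_in/V_p = 18.612/220 = 0.0846 A.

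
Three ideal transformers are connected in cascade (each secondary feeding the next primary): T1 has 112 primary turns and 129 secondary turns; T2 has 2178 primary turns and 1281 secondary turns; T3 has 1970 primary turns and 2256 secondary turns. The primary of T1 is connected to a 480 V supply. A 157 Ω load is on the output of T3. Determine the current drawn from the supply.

After T1: V = 480.00 × 129/112 = 552.86 V.
After T2: V = 552.86 × 1281/2178 = 325.17 V.
After T3: V = 325.17 × 2256/1970 = 372.37 V.
I_load = 372.37/157 = 2.3718 A, so P_out = 372.37 × 2.3718 = 883.19 W.
All ideal ⇒ P_in = P_out, so I_supply = 883.19/480 = 1.84 A.

I_supply ≈ 1.84 A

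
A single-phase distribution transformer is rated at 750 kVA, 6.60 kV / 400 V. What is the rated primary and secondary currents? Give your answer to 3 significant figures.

I_p ≈ 114 A, I_s ≈ 1880 A

I_p = S/V_p = 750000/6600 = 114 A.
I_s = S/V_s = 750000/400 = 1880 A.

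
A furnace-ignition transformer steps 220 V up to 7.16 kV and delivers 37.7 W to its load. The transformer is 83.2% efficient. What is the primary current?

P_in = P_out/η = 37.7/0.832 = 45.313 W.
I_p = P_in/V_p = 45.313/220 = 0.206 A.

I_p ≈ 0.206 A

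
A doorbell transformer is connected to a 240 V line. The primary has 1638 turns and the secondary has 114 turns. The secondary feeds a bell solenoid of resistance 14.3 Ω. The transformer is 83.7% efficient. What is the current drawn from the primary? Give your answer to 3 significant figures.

I_p ≈ 0.0971 A

V_s = 240 × 114/1638 = 16.703 V.
I_s = V_s/R = 16.703/14.3 = 1.1681 A.
P_out = V_s I_s = 16.703 × 1.1681 = 19.510 W.
P_in = P_out/η = 19.510/0.837 = 23.310 W.
I_p = P_in/V_p = 23.310/240 = 0.0971 A.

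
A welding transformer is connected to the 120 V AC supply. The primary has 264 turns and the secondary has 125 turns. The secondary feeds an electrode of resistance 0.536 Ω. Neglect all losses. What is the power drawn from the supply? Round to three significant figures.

V_s = V_p × N_s/N_p = 120 × 125/264 = 56.818 V.
I_s = V_s/R = 56.818/0.536 = 106.00 A.
I_p = I_s × N_s/N_p = 106.00 × 125/264 = 50.191 A.
P = V_p I_p = 120 × 50.191 = 6020 W.

P ≈ 6020 W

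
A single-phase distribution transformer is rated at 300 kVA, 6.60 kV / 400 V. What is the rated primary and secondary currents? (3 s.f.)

I_p = S/V_p = 300000/6600 = 45.5 A.
I_s = S/V_s = 300000/400 = 750 A.

I_p ≈ 45.5 A, I_s ≈ 750 A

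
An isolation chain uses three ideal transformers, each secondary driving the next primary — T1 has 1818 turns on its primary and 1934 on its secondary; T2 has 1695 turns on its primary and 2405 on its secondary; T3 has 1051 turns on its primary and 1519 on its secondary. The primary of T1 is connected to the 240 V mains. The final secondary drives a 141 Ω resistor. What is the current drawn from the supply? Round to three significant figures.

I_supply ≈ 8.10 A

Secondary of T1: V = 240.00 × 1934/1818 = 255.31 V.
Secondary of T2: V = 255.31 × 2405/1695 = 362.26 V.
Secondary of T3: V = 362.26 × 1519/1051 = 523.57 V.
I_load = 523.57/141 = 3.7133 A, so P_out = 523.57 × 3.7133 = 1944.1 W.
All ideal ⇒ P_in = P_out, so I_supply = 1944.1/240 = 8.10 A.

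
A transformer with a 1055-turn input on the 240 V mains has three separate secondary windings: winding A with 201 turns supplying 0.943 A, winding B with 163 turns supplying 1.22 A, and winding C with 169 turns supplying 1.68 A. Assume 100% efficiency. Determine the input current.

V_A = 240 × 201/1055 = 45.725 V; V_B = 240 × 163/1055 = 37.081 V; V_C = 240 × 169/1055 = 38.445 V.
P_out = V_A I_A + V_B I_B + V_C I_C = 45.725×0.943 + 37.081×1.22 + 38.445×1.68 = 43.119 + 45.238 + 64.588 = 152.95 W.
Ideal ⇒ P_in = P_out, so I_in = P_out/V_in = 152.95/240 = 0.637 A.

I_in ≈ 0.637 A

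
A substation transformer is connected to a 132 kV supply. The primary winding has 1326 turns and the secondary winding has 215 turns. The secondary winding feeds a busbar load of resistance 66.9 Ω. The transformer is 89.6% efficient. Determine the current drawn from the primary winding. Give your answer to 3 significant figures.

I_p ≈ 57.9 A

V_s = 132000 × 215/1326 = 21403 V.
I_s = V_s/R = 21403/66.9 = 319.92 A.
P_out = V_s I_s = 21403 × 319.92 = 6.8472×10^6 W.
P_in = P_out/η = 6.8472×10^6/0.896 = 7.6419×10^6 W.
I_p = P_in/V_p = 7.6419×10^6/132000 = 57.9 A.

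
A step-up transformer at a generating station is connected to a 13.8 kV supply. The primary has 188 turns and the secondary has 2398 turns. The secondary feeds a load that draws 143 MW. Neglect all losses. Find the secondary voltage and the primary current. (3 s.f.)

V_s ≈ 176000 V, I_p ≈ 10400 A

V_s = V_p × N_s/N_p = 13800 × 2398/188 = 176020 V.
I_s = P/V_s = 1.43×10^8/176020 = 812.39 A.
I_p = I_s × N_s/N_p = 812.39 × 2398/188 = 10400 A.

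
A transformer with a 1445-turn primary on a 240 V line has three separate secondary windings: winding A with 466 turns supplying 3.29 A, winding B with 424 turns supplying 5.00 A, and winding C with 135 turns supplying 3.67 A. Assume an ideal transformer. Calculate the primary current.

I_p ≈ 2.87 A

V_A = 240 × 466/1445 = 77.398 V; V_B = 240 × 424/1445 = 70.422 V; V_C = 240 × 135/1445 = 22.422 V.
P_out = V_A I_A + V_B I_B + V_C I_C = 77.398×3.29 + 70.422×5.00 + 22.422×3.67 = 254.64 + 352.11 + 82.289 = 689.04 W.
Ideal ⇒ P_in = P_out, so I_p = P_out/V_p = 689.04/240 = 2.87 A.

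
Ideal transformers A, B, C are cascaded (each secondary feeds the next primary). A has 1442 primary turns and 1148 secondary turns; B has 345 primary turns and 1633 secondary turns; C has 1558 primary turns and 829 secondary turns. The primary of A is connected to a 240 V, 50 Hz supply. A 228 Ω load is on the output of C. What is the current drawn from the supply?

Secondary of A: V = 240.00 × 1148/1442 = 191.07 V.
Secondary of B: V = 191.07 × 1633/345 = 904.39 V.
Secondary of C: V = 904.39 × 829/1558 = 481.22 V.
I_load = 481.22/228 = 2.1106 A, so P_out = 481.22 × 2.1106 = 1015.7 W.
All ideal ⇒ P_in = P_out, so I_supply = 1015.7/240 = 4.23 A.

I_supply ≈ 4.23 A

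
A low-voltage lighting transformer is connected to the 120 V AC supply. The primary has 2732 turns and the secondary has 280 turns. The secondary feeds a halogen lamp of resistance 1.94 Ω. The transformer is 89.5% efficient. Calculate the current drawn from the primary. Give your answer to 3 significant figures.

I_p ≈ 0.726 A

V_s = 120 × 280/2732 = 12.299 V.
I_s = V_s/R = 12.299/1.94 = 6.3395 A.
P_out = V_s I_s = 12.299 × 6.3395 = 77.968 W.
P_in = P_out/η = 77.968/0.895 = 87.115 W.
I_p = P_in/V_p = 87.115/120 = 0.726 A.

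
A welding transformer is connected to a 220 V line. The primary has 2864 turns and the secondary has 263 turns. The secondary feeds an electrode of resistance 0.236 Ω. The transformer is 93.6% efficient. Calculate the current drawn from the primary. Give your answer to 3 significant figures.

V_s = 220 × 263/2864 = 20.203 V.
I_s = V_s/R = 20.203/0.236 = 85.604 A.
P_out = V_s I_s = 20.203 × 85.604 = 1729.4 W.
P_in = P_out/η = 1729.4/0.936 = 1847.7 W.
I_p = P_in/V_p = 1847.7/220 = 8.40 A.

I_p ≈ 8.40 A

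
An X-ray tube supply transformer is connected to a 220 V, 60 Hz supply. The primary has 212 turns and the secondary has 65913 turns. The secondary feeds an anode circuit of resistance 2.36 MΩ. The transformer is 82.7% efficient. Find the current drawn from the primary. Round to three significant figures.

V_s = 220 × 65913/212 = 68400 V.
I_s = V_s/R = 68400/(2.36×10^6) = 0.028983 A.
P_out = V_s I_s = 68400 × 0.028983 = 1982.5 W.
P_in = P_out/η = 1982.5/0.827 = 2397.2 W.
I_p = P_in/V_p = 2397.2/220 = 10.9 A.

I_p ≈ 10.9 A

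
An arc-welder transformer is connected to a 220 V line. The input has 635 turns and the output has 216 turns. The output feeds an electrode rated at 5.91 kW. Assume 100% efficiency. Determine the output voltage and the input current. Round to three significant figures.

V_out ≈ 74.8 V, I_in ≈ 26.9 A

V_out = V_in × N_out/N_in = 220 × 216/635 = 74.835 V.
I_out = P/V_out = 5910/74.835 = 78.974 A.
I_in = I_out × N_out/N_in = 78.974 × 216/635 = 26.9 A.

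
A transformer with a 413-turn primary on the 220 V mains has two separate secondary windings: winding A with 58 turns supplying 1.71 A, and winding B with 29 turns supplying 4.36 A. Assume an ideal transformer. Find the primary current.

I_p ≈ 0.546 A

V_A = 220 × 58/413 = 30.896 V; V_B = 220 × 29/413 = 15.448 V.
P_out = V_A I_A + V_B I_B = 30.896×1.71 + 15.448×4.36 = 52.832 + 67.353 = 120.18 W.
Ideal ⇒ P_in = P_out, so I_p = P_out/V_p = 120.18/220 = 0.546 A.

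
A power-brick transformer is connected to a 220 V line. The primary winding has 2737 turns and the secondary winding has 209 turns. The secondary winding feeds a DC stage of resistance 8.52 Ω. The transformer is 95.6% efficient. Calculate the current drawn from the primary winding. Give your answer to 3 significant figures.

V_s = 220 × 209/2737 = 16.799 V.
I_s = V_s/R = 16.799/8.52 = 1.9718 A.
P_out = V_s I_s = 16.799 × 1.9718 = 33.124 W.
P_in = P_out/η = 33.124/0.956 = 34.649 W.
I_p = P_in/V_p = 34.649/220 = 0.157 A.

I_p ≈ 0.157 A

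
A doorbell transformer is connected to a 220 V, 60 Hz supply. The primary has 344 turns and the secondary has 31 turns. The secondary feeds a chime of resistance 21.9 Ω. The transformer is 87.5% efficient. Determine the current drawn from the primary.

I_p ≈ 0.0932 A

V_s = 220 × 31/344 = 19.826 V.
I_s = V_s/R = 19.826/21.9 = 0.90528 A.
P_out = V_s I_s = 19.826 × 0.90528 = 17.948 W.
P_in = P_out/η = 17.948/0.875 = 20.512 W.
I_p = P_in/V_p = 20.512/220 = 0.0932 A.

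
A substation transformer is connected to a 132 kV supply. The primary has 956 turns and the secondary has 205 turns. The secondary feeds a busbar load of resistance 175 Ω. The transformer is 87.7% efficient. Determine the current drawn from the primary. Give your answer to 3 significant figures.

I_p ≈ 39.5 A

V_s = 132000 × 205/956 = 28305 V.
I_s = V_s/R = 28305/175 = 161.75 A.
P_out = V_s I_s = 28305 × 161.75 = 4.5783×10^6 W.
P_in = P_out/η = 4.5783×10^6/0.877 = 5.2204×10^6 W.
I_p = P_in/V_p = 5.2204×10^6/132000 = 39.5 A.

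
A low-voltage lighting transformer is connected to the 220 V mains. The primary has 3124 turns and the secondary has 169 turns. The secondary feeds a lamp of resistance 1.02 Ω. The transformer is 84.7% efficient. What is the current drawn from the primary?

I_p ≈ 0.745 A

V_s = 220 × 169/3124 = 11.901 V.
I_s = V_s/R = 11.901/1.02 = 11.668 A.
P_out = V_s I_s = 11.901 × 11.668 = 138.87 W.
P_in = P_out/η = 138.87/0.847 = 163.95 W.
I_p = P_in/V_p = 163.95/220 = 0.745 A.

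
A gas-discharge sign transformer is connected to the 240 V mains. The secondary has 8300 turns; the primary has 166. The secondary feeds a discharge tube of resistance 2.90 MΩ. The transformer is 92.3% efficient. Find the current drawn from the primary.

I_p ≈ 0.224 A

V_s = 240 × 8300/166 = 12000 V.
I_s = V_s/R = 12000/(2.90×10^6) = 0.0041379 A.
P_out = V_s I_s = 12000 × 0.0041379 = 49.655 W.
P_in = P_out/η = 49.655/0.923 = 53.798 W.
I_p = P_in/V_p = 53.798/240 = 0.224 A.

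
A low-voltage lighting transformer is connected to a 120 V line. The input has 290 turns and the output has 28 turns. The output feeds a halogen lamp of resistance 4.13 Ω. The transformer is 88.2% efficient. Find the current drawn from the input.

V_out = 120 × 28/290 = 11.586 V.
I_out = V_out/R = 11.586/4.13 = 2.8054 A.
P_out = V_out I_out = 11.586 × 2.8054 = 32.504 W.
P_in = P_out/η = 32.504/0.882 = 36.852 W.
I_in = P_in/V_in = 36.852/120 = 0.307 A.

I_in ≈ 0.307 A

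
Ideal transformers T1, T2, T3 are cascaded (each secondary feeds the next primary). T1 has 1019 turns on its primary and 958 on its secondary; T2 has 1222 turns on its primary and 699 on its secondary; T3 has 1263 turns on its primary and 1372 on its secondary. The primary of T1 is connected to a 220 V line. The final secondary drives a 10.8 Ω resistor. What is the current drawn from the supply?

Secondary of T1: V = 220.00 × 958/1019 = 206.83 V.
Secondary of T2: V = 206.83 × 699/1222 = 118.31 V.
Secondary of T3: V = 118.31 × 1372/1263 = 128.52 V.
I_load = 128.52/10.8 = 11.900 A, so P_out = 128.52 × 11.900 = 1529.4 W.
All ideal ⇒ P_in = P_out, so I_supply = 1529.4/220 = 6.95 A.

I_supply ≈ 6.95 A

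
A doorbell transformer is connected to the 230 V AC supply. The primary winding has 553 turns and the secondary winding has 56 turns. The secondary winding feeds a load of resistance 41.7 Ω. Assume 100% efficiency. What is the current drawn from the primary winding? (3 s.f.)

V_s = V_p × N_s/N_p = 230 × 56/553 = 23.291 V.
I_s = V_s/R = 23.291/41.7 = 0.55854 A.
For an ideal transformer I_p N_p = I_s N_s, so I_p = 0.55854 × 56/553 = 0.0566 A.

I_p ≈ 0.0566 A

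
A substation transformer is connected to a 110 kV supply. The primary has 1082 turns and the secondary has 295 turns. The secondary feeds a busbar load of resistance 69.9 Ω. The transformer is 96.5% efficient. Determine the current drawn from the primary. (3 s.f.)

I_p ≈ 121 A

V_s = 110000 × 295/1082 = 29991 V.
I_s = V_s/R = 29991/69.9 = 429.05 A.
P_out = V_s I_s = 29991 × 429.05 = 1.2868×10^7 W.
P_in = P_out/η = 1.2868×10^7/0.965 = 1.3334×10^7 W.
I_p = P_in/V_p = 1.3334×10^7/110000 = 121 A.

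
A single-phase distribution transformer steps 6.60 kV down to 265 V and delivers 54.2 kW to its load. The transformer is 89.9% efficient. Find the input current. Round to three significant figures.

P_in = P_out/η = 54200/0.899 = 60289 W.
I_in = P_in/V_in = 60289/6600 = 9.13 A.

I_in ≈ 9.13 A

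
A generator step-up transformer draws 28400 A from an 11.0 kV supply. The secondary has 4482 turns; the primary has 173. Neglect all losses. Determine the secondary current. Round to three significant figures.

I_s/I_p = N_p/N_s, so I_s = 28400 × 173/4482 = 1100 A.

I_s ≈ 1100 A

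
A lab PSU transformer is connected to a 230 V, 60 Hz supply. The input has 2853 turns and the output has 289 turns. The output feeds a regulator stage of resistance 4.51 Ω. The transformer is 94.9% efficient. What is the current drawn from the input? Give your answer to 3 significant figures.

I_in ≈ 0.551 A

V_out = 230 × 289/2853 = 23.298 V.
I_out = V_out/R = 23.298/4.51 = 5.1659 A.
P_out = V_out I_out = 23.298 × 5.1659 = 120.36 W.
P_in = P_out/η = 120.36/0.949 = 126.83 W.
I_in = P_in/V_in = 126.83/230 = 0.551 A.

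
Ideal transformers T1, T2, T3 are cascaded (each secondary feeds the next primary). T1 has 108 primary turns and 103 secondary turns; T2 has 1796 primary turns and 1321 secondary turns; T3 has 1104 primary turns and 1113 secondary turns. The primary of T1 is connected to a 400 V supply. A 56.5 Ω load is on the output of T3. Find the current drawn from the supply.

I_supply ≈ 3.54 A

After T1: V = 400.00 × 103/108 = 381.48 V.
After T2: V = 381.48 × 1321/1796 = 280.59 V.
After T3: V = 280.59 × 1113/1104 = 282.88 V.
I_load = 282.88/56.5 = 5.0067 A, so P_out = 282.88 × 5.0067 = 1416.3 W.
All ideal ⇒ P_in = P_out, so I_supply = 1416.3/400 = 3.54 A.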